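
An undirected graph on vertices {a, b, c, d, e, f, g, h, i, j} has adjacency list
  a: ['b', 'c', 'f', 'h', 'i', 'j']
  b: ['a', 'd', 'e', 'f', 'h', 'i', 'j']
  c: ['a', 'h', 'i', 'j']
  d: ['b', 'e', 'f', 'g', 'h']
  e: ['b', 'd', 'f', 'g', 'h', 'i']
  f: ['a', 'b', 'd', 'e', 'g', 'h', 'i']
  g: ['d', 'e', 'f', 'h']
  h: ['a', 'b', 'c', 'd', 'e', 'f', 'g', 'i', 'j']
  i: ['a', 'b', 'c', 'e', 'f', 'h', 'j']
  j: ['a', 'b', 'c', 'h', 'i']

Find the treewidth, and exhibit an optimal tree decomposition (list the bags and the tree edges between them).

Treewidth 4.
Bags: B1 = {b, e, f, h, i}  B2 = {b, d, e, f, h}  B3 = {a, b, f, h, i}  B4 = {d, e, f, g, h}  B5 = {a, b, h, i, j}  B6 = {a, c, h, i, j}
Tree: B1–B2, B1–B3, B2–B4, B3–B5, B5–B6

The largest bag has 5 vertices, giving width 4; this decomposition certifies tw(G) ≤ 4. On the other hand G contains the 5-clique {a, c, h, i, j}. A clique must lie in a single bag of any decomposition, so no decomposition can have width below 4. Therefore the treewidth is 4.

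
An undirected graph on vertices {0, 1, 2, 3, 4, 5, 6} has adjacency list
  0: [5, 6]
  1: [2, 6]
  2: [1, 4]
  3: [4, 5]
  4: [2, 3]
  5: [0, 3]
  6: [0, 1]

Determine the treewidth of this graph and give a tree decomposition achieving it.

Treewidth 2.
Bags: B1 = {0, 1, 6}  B2 = {0, 1, 2}  B3 = {0, 2, 4}  B4 = {0, 3, 4}  B5 = {0, 3, 5}
Tree: B1–B2, B2–B3, B3–B4, B4–B5

Every bag has size at most 3, so the width is 3 − 1 = 2 and tw(G) ≤ 2. The edges 0–6–1–2–4–3–5–0 form a cycle, so G is not a tree and its treewidth is at least 2. Therefore the treewidth is 2.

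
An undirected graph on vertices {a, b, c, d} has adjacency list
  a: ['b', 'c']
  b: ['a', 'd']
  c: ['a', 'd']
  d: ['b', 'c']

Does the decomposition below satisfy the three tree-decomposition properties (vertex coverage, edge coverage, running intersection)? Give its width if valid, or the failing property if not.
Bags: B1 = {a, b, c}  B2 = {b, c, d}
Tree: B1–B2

Checking the three conditions: (i) the bags cover all of {a, b, c, d}; (ii) for each edge, some bag contains both endpoints; (iii) the bags containing any fixed vertex form a subtree. All hold, so the decomposition is valid with width 3 − 1 = 2.

Yes; width 2.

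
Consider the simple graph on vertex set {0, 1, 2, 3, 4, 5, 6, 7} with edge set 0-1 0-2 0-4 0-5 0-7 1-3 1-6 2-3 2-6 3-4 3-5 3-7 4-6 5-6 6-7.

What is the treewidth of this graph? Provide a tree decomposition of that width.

Treewidth 3.
One optimal decomposition is:
Bags: B1 = {0, 2, 3, 6}  B2 = {0, 3, 5, 6}  B3 = {0, 3, 4, 6}  B4 = {0, 1, 3, 6}  B5 = {0, 3, 6, 7}
Tree: B1–B2, B2–B3, B3–B4, B4–B5

The largest bag has 4 vertices, giving width 3; this decomposition certifies tw(G) ≤ 3. For the lower bound: the 4 vertex sets {2,3}, {5,6}, {0}, {4} are disjoint, each induces a connected subgraph, and every pair is joined by at least one edge of G. Contracting each set to a single vertex therefore yields K_{4} as a minor, and since treewidth is minor-monotone, tw(G) ≥ tw(K_{4}) = 3. Hence tw(G) = 3 exactly.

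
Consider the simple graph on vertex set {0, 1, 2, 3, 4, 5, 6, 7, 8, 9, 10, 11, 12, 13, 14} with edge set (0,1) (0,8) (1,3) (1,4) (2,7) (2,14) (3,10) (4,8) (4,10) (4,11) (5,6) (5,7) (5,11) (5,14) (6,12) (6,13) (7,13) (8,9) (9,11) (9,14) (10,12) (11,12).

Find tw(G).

A width-3 tree decomposition is:
Bags: B1 = {0, 1, 3, 8}  B2 = {1, 3, 4, 8}  B3 = {3, 4, 8, 10}  B4 = {4, 8, 9, 10}  B5 = {4, 9, 10, 11}  B6 = {9, 10, 11, 12}  B7 = {9, 11, 12, 14}  B8 = {5, 11, 12, 14}  B9 = {5, 6, 12, 14}  B10 = {2, 5, 6, 14}  B11 = {2, 5, 6, 7}  B12 = {2, 6, 7, 13}
Tree: B1–B2, B2–B3, B3–B4, B4–B5, B5–B6, B6–B7, B7–B8, B8–B9, B9–B10, B10–B11, B11–B12
Each bag holds 4 vertices, so the decomposition has width 3, which upper-bounds the treewidth. For the lower bound: the 4 vertex sets {0,1,3}, {8}, {4}, {9,10,11,12} are disjoint, each induces a connected subgraph, and every pair is joined by at least one edge of G. Contracting each set to a single vertex therefore yields K_{4} as a minor, and since treewidth is minor-monotone, tw(G) ≥ tw(K_{4}) = 3. The upper and lower bounds meet at 3, so that is the treewidth.

3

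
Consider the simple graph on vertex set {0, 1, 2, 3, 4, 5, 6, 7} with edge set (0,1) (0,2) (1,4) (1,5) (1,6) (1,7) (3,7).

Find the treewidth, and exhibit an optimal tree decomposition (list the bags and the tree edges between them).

Every bag has size at most 2, so the width is 2 − 1 = 1 and tw(G) ≤ 1. Any graph with an edge has treewidth ≥ 1, and G has the edge 0–1. Therefore the treewidth is 1.

Treewidth 1.
One optimal decomposition is:
Bags: B1 = {0, 1}  B2 = {1, 4}  B3 = {1, 7}  B4 = {1, 5}  B5 = {1, 6}  B6 = {3, 7}  B7 = {0, 2}
Tree: B1–B2, B2–B3, B1–B4, B3–B5, B3–B6, B1–B7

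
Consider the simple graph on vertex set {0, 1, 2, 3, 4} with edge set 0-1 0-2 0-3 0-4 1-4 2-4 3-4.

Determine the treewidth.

A width-2 tree decomposition is:
Bags: B1 = {0, 2, 4}  B2 = {0, 3, 4}  B3 = {0, 1, 4}
Tree: B1–B2, B1–B3
Every bag has size at most 3, so the width is 3 − 1 = 2 and tw(G) ≤ 2. On the other hand G contains the 3-clique {0, 1, 4}. A clique must lie in a single bag of any decomposition, so no decomposition can have width below 2. The upper and lower bounds meet at 2, so that is the treewidth.

2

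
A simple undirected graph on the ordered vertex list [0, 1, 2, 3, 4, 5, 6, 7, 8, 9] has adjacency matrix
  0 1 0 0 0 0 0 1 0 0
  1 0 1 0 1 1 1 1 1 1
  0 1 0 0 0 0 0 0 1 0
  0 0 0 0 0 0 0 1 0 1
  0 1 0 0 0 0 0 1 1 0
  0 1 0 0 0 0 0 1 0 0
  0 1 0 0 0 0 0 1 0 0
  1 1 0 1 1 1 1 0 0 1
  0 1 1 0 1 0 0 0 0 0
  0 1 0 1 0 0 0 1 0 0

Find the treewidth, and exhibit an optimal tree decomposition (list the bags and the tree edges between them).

Treewidth 2.
One such decomposition:
Bags: B1 = {0, 1, 7}  B2 = {1, 5, 7}  B3 = {1, 7, 9}  B4 = {1, 4, 7}  B5 = {3, 7, 9}  B6 = {1, 4, 8}  B7 = {1, 2, 8}  B8 = {1, 6, 7}
Tree: B1–B2, B1–B3, B3–B4, B3–B5, B4–B6, B6–B7, B4–B8

Every bag has size at most 3, so the width is 3 − 1 = 2 and tw(G) ≤ 2. For the lower bound, the 3 vertices {1, 2, 8} are pairwise adjacent, and any tree decomposition puts a clique entirely inside one bag — forcing width ≥ 2. The upper and lower bounds meet at 2, so that is the treewidth.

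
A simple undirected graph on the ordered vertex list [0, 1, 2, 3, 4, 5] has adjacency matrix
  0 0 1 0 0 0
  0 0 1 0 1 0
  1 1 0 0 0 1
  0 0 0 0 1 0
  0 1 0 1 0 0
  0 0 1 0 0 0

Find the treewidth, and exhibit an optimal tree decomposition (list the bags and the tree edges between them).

The largest bag has 2 vertices, giving width 1; this decomposition certifies tw(G) ≤ 1. Since G has at least one edge (e.g. 2–1), it is not an edgeless graph, so tw(G) ≥ 1. Hence tw(G) = 1 exactly.

Treewidth 1.
Bags: B1 = {1, 2}  B2 = {0, 2}  B3 = {1, 4}  B4 = {2, 5}  B5 = {3, 4}
Tree: B1–B2, B1–B3, B2–B4, B3–B5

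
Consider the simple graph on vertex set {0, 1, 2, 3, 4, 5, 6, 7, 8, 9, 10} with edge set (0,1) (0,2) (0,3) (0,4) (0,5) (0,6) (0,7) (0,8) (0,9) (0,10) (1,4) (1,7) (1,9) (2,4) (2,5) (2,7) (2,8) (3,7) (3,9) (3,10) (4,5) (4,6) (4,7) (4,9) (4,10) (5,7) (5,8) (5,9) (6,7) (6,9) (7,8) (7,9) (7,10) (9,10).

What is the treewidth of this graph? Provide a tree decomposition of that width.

Treewidth 4.
One optimal decomposition is:
Bags: B1 = {0, 4, 7, 9, 10}  B2 = {0, 4, 5, 7, 9}  B3 = {0, 2, 4, 5, 7}  B4 = {0, 4, 6, 7, 9}  B5 = {0, 3, 7, 9, 10}  B6 = {0, 2, 5, 7, 8}  B7 = {0, 1, 4, 7, 9}
Tree: B1–B2, B2–B3, B2–B4, B1–B5, B3–B6, B4–B7

Every bag has size at most 5, so the width is 5 − 1 = 4 and tw(G) ≤ 4. Conversely, {0, 2, 5, 7, 8} is a clique of size 5, and the vertices of any clique must share a bag in every tree decomposition; so some bag has ≥ 5 vertices and tw(G) ≥ 4. Therefore the treewidth is 4.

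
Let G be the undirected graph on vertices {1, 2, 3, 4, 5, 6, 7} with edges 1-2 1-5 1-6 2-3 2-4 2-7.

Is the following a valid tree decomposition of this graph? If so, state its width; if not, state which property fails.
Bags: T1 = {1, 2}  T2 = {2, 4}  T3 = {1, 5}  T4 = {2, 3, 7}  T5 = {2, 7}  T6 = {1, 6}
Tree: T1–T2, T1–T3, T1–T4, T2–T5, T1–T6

No — bags containing vertex 7 are not connected in the tree.

A tree decomposition must satisfy three properties: every vertex lies in some bag; for every edge, both endpoints lie together in some bag; and for every vertex, the bags containing it form a connected subtree. Here bags containing vertex 7 are not connected in the tree, so the decomposition is invalid.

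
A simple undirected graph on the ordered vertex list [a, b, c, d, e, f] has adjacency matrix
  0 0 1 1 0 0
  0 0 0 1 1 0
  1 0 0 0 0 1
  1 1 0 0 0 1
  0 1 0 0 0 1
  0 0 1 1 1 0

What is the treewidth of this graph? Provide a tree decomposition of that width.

Treewidth 2.
One optimal decomposition is:
Bags: B1 = {b, e, f}  B2 = {b, d, f}  B3 = {c, d, f}  B4 = {a, c, d}
Tree: B1–B2, B2–B3, B3–B4

The largest bag has 3 vertices, giving width 2; this decomposition certifies tw(G) ≤ 2. Since e–b–d–f–e is a cycle in G, G is not acyclic. Forests are exactly the graphs of treewidth ≤ 1, so tw(G) ≥ 2. Hence tw(G) = 2 exactly.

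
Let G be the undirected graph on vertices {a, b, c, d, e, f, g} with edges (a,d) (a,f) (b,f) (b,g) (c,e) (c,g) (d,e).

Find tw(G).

2

A width-2 tree decomposition is:
Bags: B1 = {c, e, g}  B2 = {d, e, g}  B3 = {a, d, g}  B4 = {a, f, g}  B5 = {b, f, g}
Tree: B1–B2, B2–B3, B3–B4, B4–B5
Every bag has size at most 3, so the width is 3 − 1 = 2 and tw(G) ≤ 2. The edges g–c–e–d–a–f–b–g form a cycle, so G is not a tree and its treewidth is at least 2. Combining the bounds, tw(G) = 2.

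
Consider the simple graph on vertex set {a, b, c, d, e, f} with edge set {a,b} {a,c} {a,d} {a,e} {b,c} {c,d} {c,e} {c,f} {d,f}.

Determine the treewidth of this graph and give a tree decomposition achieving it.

Treewidth 2.
One optimal decomposition is:
Bags: B1 = {a, b, c}  B2 = {a, c, d}  B3 = {c, d, f}  B4 = {a, c, e}
Tree: B1–B2, B2–B3, B2–B4

Every bag has size at most 3, so the width is 3 − 1 = 2 and tw(G) ≤ 2. For the lower bound, the 3 vertices {a, c, d} are pairwise adjacent, and any tree decomposition puts a clique entirely inside one bag — forcing width ≥ 2. Therefore the treewidth is 2.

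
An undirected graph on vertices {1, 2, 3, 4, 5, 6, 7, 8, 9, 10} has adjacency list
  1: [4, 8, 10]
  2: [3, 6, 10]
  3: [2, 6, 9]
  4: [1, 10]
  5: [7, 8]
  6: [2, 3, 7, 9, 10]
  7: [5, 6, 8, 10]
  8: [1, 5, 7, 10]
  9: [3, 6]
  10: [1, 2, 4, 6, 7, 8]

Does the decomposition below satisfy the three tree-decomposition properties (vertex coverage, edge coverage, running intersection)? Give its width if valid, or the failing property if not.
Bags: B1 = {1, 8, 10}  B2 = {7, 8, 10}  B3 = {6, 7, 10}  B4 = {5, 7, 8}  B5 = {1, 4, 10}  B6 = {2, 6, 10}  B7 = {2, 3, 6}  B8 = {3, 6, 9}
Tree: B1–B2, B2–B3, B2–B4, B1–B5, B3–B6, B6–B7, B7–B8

Every vertex of G appears in some bag (union = {1, 2, 3, 4, 5, 6, 7, 8, 9, 10}); every edge is covered by a bag; and for each vertex v the set of bags containing v is connected in the bag tree. The decomposition is therefore valid. The largest bag has 3 vertices, so the width is 2.

Yes; width 2.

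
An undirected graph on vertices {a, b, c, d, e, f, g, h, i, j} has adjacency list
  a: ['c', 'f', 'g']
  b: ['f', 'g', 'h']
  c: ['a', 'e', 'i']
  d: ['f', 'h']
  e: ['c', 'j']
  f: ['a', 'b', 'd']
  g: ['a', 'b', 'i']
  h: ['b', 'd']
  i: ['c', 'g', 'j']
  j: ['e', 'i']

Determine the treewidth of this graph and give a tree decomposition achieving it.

Treewidth 2.
One optimal decomposition is:
Bags: B1 = {b, d, h}  B2 = {b, d, f}  B3 = {b, f, g}  B4 = {a, f, g}  B5 = {a, g, i}  B6 = {a, c, i}  B7 = {c, i, j}  B8 = {c, e, j}
Tree: B1–B2, B2–B3, B3–B4, B4–B5, B5–B6, B6–B7, B7–B8

Each bag holds 3 vertices, so the decomposition has width 2, which upper-bounds the treewidth. Since h–d–f–b–h is a cycle in G, G is not acyclic. Forests are exactly the graphs of treewidth ≤ 1, so tw(G) ≥ 2. Hence tw(G) = 2 exactly.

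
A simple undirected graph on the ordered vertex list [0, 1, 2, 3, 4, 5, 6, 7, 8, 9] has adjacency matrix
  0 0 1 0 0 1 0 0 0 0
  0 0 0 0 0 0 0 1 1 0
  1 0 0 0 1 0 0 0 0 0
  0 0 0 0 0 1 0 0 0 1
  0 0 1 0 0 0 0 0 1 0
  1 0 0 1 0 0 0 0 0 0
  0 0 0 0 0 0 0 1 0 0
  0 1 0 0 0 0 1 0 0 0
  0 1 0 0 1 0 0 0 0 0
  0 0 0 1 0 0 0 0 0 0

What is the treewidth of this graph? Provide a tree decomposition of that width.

Every bag has size at most 2, so the width is 2 − 1 = 1 and tw(G) ≤ 1. G has an edge, so its treewidth is at least 1. Hence tw(G) = 1 exactly.

Treewidth 1.
One optimal decomposition is:
Bags: B1 = {6, 7}  B2 = {1, 7}  B3 = {1, 8}  B4 = {4, 8}  B5 = {2, 4}  B6 = {0, 2}  B7 = {0, 5}  B8 = {3, 5}  B9 = {3, 9}
Tree: B1–B2, B2–B3, B3–B4, B4–B5, B5–B6, B6–B7, B7–B8, B8–B9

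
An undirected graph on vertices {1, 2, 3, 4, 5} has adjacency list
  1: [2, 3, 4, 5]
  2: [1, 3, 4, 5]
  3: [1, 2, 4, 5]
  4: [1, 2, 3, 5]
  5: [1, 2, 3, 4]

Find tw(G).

4

A width-4 tree decomposition is:
Bags: B1 = {1, 2, 3, 4, 5}
Tree: (single bag)
A single bag containing all 5 vertices is trivially a valid decomposition of width 4. For the lower bound, the 5 vertices {1, 2, 3, 4, 5} are pairwise adjacent, and any tree decomposition puts a clique entirely inside one bag — forcing width ≥ 4. Hence tw(G) = 4 exactly.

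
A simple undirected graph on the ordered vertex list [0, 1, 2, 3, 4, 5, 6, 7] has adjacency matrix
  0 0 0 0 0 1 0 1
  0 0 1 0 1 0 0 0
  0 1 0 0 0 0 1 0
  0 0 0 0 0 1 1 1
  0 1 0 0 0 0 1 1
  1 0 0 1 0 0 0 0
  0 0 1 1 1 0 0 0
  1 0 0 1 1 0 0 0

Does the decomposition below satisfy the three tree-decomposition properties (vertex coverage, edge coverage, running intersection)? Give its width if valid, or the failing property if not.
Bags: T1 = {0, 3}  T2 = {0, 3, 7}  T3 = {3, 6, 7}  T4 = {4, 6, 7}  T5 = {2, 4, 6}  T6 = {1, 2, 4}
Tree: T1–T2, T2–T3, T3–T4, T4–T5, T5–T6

A tree decomposition must satisfy three properties: every vertex lies in some bag; for every edge, both endpoints lie together in some bag; and for every vertex, the bags containing it form a connected subtree. Here vertex 5 appears in no bag, so the decomposition is invalid.

No — vertex 5 appears in no bag.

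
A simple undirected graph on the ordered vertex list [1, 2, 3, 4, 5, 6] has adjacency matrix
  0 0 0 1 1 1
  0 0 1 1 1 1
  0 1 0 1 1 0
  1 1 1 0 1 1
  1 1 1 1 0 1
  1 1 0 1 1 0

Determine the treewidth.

A width-3 tree decomposition is:
Bags: B1 = {2, 4, 5, 6}  B2 = {1, 4, 5, 6}  B3 = {2, 3, 4, 5}
Tree: B1–B2, B1–B3
Each bag holds 4 vertices, so the decomposition has width 3, which upper-bounds the treewidth. Conversely, {1, 4, 5, 6} is a clique of size 4, and the vertices of any clique must share a bag in every tree decomposition; so some bag has ≥ 4 vertices and tw(G) ≥ 3. The upper and lower bounds meet at 3, so that is the treewidth.

3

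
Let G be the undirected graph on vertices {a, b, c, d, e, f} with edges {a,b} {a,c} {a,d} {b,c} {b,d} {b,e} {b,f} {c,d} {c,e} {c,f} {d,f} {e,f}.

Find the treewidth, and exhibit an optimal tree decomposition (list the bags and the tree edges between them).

Treewidth 3.
Bags: B1 = {b, c, d, f}  B2 = {b, c, e, f}  B3 = {a, b, c, d}
Tree: B1–B2, B1–B3

The largest bag has 4 vertices, giving width 3; this decomposition certifies tw(G) ≤ 3. For the lower bound, the 4 vertices {b, c, d, f} are pairwise adjacent, and any tree decomposition puts a clique entirely inside one bag — forcing width ≥ 3. Combining the bounds, tw(G) = 3.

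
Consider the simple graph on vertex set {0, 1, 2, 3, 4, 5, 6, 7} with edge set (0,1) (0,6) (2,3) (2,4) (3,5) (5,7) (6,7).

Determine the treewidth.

A width-1 tree decomposition is:
Bags: B1 = {2, 4}  B2 = {2, 3}  B3 = {3, 5}  B4 = {5, 7}  B5 = {6, 7}  B6 = {0, 6}  B7 = {0, 1}
Tree: B1–B2, B2–B3, B3–B4, B4–B5, B5–B6, B6–B7
The largest bag has 2 vertices, giving width 1; this decomposition certifies tw(G) ≤ 1. Any graph with an edge has treewidth ≥ 1, and G has the edge 4–2. The upper and lower bounds meet at 1, so that is the treewidth.

1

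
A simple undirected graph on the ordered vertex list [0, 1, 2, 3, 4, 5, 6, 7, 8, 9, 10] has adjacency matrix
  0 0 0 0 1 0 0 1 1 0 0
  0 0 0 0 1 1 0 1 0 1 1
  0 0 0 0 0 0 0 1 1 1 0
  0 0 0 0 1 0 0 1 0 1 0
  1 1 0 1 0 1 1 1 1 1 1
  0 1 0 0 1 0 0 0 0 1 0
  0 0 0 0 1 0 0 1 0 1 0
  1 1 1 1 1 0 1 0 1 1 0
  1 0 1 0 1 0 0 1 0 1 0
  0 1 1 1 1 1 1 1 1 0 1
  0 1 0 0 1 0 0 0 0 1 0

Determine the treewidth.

A width-3 tree decomposition is:
Bags: B1 = {1, 4, 7, 9}  B2 = {3, 4, 7, 9}  B3 = {4, 7, 8, 9}  B4 = {4, 6, 7, 9}  B5 = {1, 4, 9, 10}  B6 = {0, 4, 7, 8}  B7 = {2, 7, 8, 9}  B8 = {1, 4, 5, 9}
Tree: B1–B2, B2–B3, B2–B4, B1–B5, B3–B6, B3–B7, B1–B8
Each bag holds 4 vertices, so the decomposition has width 3, which upper-bounds the treewidth. On the other hand G contains the 4-clique {2, 7, 8, 9}. A clique must lie in a single bag of any decomposition, so no decomposition can have width below 3. Combining the bounds, tw(G) = 3.

3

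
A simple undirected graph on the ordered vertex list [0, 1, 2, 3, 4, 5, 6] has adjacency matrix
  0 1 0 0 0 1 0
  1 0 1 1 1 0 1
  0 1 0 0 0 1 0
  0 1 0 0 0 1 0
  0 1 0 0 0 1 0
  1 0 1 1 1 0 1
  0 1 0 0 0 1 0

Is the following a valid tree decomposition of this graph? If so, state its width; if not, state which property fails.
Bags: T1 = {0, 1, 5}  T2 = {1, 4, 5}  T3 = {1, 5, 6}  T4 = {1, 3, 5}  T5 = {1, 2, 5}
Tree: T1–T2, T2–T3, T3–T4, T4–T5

Every vertex of G appears in some bag (union = {0, 1, 2, 3, 4, 5, 6}); every edge is covered by a bag; and for each vertex v the set of bags containing v is connected in the bag tree. The decomposition is therefore valid. The largest bag has 3 vertices, so the width is 2.

Yes; width 2.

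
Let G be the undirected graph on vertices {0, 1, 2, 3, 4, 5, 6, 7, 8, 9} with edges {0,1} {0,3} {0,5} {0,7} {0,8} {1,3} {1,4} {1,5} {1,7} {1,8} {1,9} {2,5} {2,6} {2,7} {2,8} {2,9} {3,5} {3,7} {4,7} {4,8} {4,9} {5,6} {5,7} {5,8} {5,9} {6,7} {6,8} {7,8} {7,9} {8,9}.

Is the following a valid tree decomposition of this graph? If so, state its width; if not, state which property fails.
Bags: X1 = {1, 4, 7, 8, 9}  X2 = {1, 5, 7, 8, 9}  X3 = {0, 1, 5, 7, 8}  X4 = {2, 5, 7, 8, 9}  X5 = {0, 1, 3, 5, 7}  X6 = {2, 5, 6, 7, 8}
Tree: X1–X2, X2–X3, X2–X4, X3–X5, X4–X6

Yes; width 4.

Every vertex of G appears in some bag (union = {0, 1, 2, 3, 4, 5, 6, 7, 8, 9}); every edge is covered by a bag; and for each vertex v the set of bags containing v is connected in the bag tree. The decomposition is therefore valid. The largest bag has 5 vertices, so the width is 4.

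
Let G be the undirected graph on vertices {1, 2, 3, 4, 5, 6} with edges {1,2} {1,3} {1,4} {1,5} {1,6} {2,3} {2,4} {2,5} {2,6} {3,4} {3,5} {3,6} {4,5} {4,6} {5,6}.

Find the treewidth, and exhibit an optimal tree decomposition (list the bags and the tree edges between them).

Treewidth 5.
One such decomposition:
Bags: B1 = {1, 2, 3, 4, 5, 6}
Tree: (single bag)

A single bag containing all 6 vertices is trivially a valid decomposition of width 5. For the lower bound, the 6 vertices {1, 2, 3, 4, 5, 6} are pairwise adjacent, and any tree decomposition puts a clique entirely inside one bag — forcing width ≥ 5. Therefore the treewidth is 5.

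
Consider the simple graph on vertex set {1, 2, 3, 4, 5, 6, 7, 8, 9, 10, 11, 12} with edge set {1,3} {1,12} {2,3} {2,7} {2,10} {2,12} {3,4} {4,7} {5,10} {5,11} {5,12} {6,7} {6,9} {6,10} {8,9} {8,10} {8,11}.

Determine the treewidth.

A width-3 tree decomposition is:
Bags: B1 = {1, 3, 4, 7}  B2 = {1, 2, 3, 7}  B3 = {1, 2, 7, 12}  B4 = {2, 6, 7, 12}  B5 = {2, 6, 10, 12}  B6 = {5, 6, 10, 12}  B7 = {5, 6, 9, 10}  B8 = {5, 8, 9, 10}  B9 = {5, 8, 9, 11}
Tree: B1–B2, B2–B3, B3–B4, B4–B5, B5–B6, B6–B7, B7–B8, B8–B9
Every bag has size at most 4, so the width is 4 − 1 = 3 and tw(G) ≤ 3. For the lower bound: the 4 vertex sets {1,3,4}, {7}, {2}, {5,6,10,12} are disjoint, each induces a connected subgraph, and every pair is joined by at least one edge of G. Contracting each set to a single vertex therefore yields K_{4} as a minor, and since treewidth is minor-monotone, tw(G) ≥ tw(K_{4}) = 3. Hence tw(G) = 3 exactly.

3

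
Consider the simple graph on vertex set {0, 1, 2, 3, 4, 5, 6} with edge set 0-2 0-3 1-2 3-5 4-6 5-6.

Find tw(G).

1

A width-1 tree decomposition is:
Bags: B1 = {1, 2}  B2 = {0, 2}  B3 = {0, 3}  B4 = {3, 5}  B5 = {5, 6}  B6 = {4, 6}
Tree: B1–B2, B2–B3, B3–B4, B4–B5, B5–B6
Each bag holds 2 vertices, so the decomposition has width 1, which upper-bounds the treewidth. G has an edge, so its treewidth is at least 1. Therefore the treewidth is 1.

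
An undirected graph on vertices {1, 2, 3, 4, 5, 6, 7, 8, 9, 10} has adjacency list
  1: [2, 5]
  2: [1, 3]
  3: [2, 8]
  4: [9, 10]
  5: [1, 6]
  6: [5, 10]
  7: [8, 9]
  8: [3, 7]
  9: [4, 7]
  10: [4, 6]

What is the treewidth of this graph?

2

A width-2 tree decomposition is:
Bags: B1 = {4, 7, 9}  B2 = {4, 7, 8}  B3 = {3, 4, 8}  B4 = {2, 3, 4}  B5 = {1, 2, 4}  B6 = {1, 4, 5}  B7 = {4, 5, 6}  B8 = {4, 6, 10}
Tree: B1–B2, B2–B3, B3–B4, B4–B5, B5–B6, B6–B7, B7–B8
Each bag holds 3 vertices, so the decomposition has width 2, which upper-bounds the treewidth. For the lower bound, G contains the cycle 4–9–7–8–3–2–1–5–6–10–4, so G is not a forest; only forests have treewidth ≤ 1, hence tw(G) ≥ 2. Therefore the treewidth is 2.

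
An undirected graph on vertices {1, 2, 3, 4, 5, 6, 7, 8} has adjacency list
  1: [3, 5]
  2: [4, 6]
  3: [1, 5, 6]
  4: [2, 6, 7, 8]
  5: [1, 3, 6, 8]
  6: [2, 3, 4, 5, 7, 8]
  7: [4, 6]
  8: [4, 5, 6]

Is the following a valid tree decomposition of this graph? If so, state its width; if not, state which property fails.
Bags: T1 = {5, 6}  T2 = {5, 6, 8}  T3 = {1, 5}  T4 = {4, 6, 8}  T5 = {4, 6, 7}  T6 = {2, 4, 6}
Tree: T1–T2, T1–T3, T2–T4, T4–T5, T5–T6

No — vertex 3 appears in no bag.

A tree decomposition must satisfy three properties: every vertex lies in some bag; for every edge, both endpoints lie together in some bag; and for every vertex, the bags containing it form a connected subtree. Here vertex 3 appears in no bag, so the decomposition is invalid.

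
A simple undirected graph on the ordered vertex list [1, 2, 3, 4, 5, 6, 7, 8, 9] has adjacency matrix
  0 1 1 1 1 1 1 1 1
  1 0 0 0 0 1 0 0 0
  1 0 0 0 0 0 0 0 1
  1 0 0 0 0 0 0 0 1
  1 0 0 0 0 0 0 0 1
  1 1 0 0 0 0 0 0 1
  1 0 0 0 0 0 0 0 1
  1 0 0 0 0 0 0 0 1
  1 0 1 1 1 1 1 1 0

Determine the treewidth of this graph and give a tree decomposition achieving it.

Treewidth 2.
Bags: B1 = {1, 5, 9}  B2 = {1, 7, 9}  B3 = {1, 3, 9}  B4 = {1, 8, 9}  B5 = {1, 6, 9}  B6 = {1, 2, 6}  B7 = {1, 4, 9}
Tree: B1–B2, B1–B3, B2–B4, B2–B5, B5–B6, B2–B7

Every bag has size at most 3, so the width is 3 − 1 = 2 and tw(G) ≤ 2. For the lower bound, the 3 vertices {1, 3, 9} are pairwise adjacent, and any tree decomposition puts a clique entirely inside one bag — forcing width ≥ 2. The upper and lower bounds meet at 2, so that is the treewidth.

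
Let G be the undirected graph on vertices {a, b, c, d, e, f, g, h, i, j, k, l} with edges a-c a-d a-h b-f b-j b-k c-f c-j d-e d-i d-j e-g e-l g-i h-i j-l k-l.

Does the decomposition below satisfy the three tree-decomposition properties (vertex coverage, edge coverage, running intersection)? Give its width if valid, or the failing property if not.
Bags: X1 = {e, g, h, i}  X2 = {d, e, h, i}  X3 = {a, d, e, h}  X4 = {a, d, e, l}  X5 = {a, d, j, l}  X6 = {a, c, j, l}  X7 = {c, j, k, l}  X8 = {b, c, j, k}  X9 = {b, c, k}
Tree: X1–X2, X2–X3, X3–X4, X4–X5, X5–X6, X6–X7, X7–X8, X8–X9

No — vertex f appears in no bag.

A tree decomposition must satisfy three properties: every vertex lies in some bag; for every edge, both endpoints lie together in some bag; and for every vertex, the bags containing it form a connected subtree. Here vertex f appears in no bag, so the decomposition is invalid.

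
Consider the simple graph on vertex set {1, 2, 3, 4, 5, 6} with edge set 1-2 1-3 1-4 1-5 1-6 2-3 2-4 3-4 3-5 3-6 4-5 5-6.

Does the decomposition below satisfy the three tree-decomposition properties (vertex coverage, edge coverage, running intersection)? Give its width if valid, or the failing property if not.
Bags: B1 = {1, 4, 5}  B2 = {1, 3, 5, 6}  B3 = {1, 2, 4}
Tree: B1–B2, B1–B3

A tree decomposition must satisfy three properties: every vertex lies in some bag; for every edge, both endpoints lie together in some bag; and for every vertex, the bags containing it form a connected subtree. Here edge (3,4) lies in no bag, so the decomposition is invalid.

No — edge (3,4) lies in no bag.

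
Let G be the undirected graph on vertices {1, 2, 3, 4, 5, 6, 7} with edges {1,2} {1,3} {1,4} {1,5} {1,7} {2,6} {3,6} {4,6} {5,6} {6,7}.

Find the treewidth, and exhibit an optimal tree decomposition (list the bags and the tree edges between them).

Each bag holds 3 vertices, so the decomposition has width 2, which upper-bounds the treewidth. For the lower bound, G contains the cycle 1–7–6–3–1, so G is not a forest; only forests have treewidth ≤ 1, hence tw(G) ≥ 2. The upper and lower bounds meet at 2, so that is the treewidth.

Treewidth 2.
One such decomposition:
Bags: B1 = {1, 6, 7}  B2 = {1, 3, 6}  B3 = {1, 4, 6}  B4 = {1, 5, 6}  B5 = {1, 2, 6}
Tree: B1–B2, B2–B3, B3–B4, B4–B5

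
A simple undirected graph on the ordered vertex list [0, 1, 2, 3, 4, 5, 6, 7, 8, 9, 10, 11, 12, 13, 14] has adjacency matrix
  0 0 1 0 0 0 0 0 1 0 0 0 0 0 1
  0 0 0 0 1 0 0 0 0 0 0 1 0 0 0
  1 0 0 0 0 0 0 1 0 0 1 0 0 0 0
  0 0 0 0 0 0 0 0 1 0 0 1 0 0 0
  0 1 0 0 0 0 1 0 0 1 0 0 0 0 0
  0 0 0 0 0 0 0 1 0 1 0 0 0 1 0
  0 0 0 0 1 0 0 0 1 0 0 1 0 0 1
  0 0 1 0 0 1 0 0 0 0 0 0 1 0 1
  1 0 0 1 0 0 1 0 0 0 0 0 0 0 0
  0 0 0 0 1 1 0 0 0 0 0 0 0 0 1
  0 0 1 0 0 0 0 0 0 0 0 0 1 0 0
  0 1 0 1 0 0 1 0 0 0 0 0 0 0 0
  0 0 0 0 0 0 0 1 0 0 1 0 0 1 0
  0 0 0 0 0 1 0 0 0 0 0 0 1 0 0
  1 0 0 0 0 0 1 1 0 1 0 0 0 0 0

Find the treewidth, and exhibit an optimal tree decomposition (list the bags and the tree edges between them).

Treewidth 3.
One such decomposition:
Bags: B1 = {1, 3, 8, 11}  B2 = {1, 6, 8, 11}  B3 = {1, 4, 6, 8}  B4 = {0, 4, 6, 8}  B5 = {0, 4, 6, 14}  B6 = {0, 4, 9, 14}  B7 = {0, 2, 9, 14}  B8 = {2, 7, 9, 14}  B9 = {2, 5, 7, 9}  B10 = {2, 5, 7, 10}  B11 = {5, 7, 10, 12}  B12 = {5, 10, 12, 13}
Tree: B1–B2, B2–B3, B3–B4, B4–B5, B5–B6, B6–B7, B7–B8, B8–B9, B9–B10, B10–B11, B11–B12

Every bag has size at most 4, so the width is 4 − 1 = 3 and tw(G) ≤ 3. For the lower bound: the 4 vertex sets {1,3,11}, {8}, {6}, {0,4,9,14} are disjoint, each induces a connected subgraph, and every pair is joined by at least one edge of G. Contracting each set to a single vertex therefore yields K_{4} as a minor, and since treewidth is minor-monotone, tw(G) ≥ tw(K_{4}) = 3. Therefore the treewidth is 3.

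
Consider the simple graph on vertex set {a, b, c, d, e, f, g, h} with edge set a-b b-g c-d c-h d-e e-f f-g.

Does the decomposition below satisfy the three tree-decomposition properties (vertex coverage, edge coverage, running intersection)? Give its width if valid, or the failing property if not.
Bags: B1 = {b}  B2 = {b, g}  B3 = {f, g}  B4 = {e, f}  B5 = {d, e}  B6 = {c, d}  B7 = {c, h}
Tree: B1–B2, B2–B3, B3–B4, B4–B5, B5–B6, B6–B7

No — vertex a appears in no bag.

A tree decomposition must satisfy three properties: every vertex lies in some bag; for every edge, both endpoints lie together in some bag; and for every vertex, the bags containing it form a connected subtree. Here vertex a appears in no bag, so the decomposition is invalid.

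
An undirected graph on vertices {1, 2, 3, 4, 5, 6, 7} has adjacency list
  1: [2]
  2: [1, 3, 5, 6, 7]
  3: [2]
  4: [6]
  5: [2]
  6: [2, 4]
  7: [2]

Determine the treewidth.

1

A width-1 tree decomposition is:
Bags: B1 = {2, 7}  B2 = {2, 5}  B3 = {2, 3}  B4 = {1, 2}  B5 = {2, 6}  B6 = {4, 6}
Tree: B1–B2, B2–B3, B2–B4, B2–B5, B5–B6
The largest bag has 2 vertices, giving width 1; this decomposition certifies tw(G) ≤ 1. Since G has at least one edge (e.g. 2–7), it is not an edgeless graph, so tw(G) ≥ 1. Therefore the treewidth is 1.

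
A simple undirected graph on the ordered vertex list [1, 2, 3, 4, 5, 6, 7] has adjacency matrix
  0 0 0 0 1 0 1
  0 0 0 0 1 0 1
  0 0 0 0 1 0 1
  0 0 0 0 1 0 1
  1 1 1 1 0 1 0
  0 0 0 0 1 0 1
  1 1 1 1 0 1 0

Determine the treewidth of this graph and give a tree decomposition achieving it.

Treewidth 2.
One such decomposition:
Bags: B1 = {4, 5, 7}  B2 = {1, 5, 7}  B3 = {3, 5, 7}  B4 = {2, 5, 7}  B5 = {5, 6, 7}
Tree: B1–B2, B2–B3, B3–B4, B4–B5

The largest bag has 3 vertices, giving width 2; this decomposition certifies tw(G) ≤ 2. The edges 5–4–7–1–5 form a cycle, so G is not a tree and its treewidth is at least 2. Therefore the treewidth is 2.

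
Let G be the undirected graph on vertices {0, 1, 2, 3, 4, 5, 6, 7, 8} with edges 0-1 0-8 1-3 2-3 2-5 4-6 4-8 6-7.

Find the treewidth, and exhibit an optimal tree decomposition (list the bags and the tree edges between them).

Each bag holds 2 vertices, so the decomposition has width 1, which upper-bounds the treewidth. G has an edge, so its treewidth is at least 1. Hence tw(G) = 1 exactly.

Treewidth 1.
Bags: B1 = {2, 5}  B2 = {2, 3}  B3 = {1, 3}  B4 = {0, 1}  B5 = {0, 8}  B6 = {4, 8}  B7 = {4, 6}  B8 = {6, 7}
Tree: B1–B2, B2–B3, B3–B4, B4–B5, B5–B6, B6–B7, B7–B8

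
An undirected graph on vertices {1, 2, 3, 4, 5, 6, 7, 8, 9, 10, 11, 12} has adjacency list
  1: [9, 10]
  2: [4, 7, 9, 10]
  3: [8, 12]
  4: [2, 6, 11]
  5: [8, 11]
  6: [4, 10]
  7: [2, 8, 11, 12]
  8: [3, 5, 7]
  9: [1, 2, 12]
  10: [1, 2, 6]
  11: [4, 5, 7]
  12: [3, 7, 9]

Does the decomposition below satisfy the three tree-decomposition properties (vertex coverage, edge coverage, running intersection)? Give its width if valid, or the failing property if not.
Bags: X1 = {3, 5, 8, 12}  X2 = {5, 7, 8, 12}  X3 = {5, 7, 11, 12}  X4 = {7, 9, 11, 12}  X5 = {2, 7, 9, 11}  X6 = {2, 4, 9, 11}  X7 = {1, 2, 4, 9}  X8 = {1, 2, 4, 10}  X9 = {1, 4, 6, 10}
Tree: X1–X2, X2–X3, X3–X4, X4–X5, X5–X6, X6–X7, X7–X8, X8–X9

Checking the three conditions: (i) the bags cover all of {1, 2, 3, 4, 5, 6, 7, 8, 9, 10, 11, 12}; (ii) for each edge, some bag contains both endpoints; (iii) the bags containing any fixed vertex form a subtree. All hold, so the decomposition is valid with width 4 − 1 = 3.

Yes; width 3.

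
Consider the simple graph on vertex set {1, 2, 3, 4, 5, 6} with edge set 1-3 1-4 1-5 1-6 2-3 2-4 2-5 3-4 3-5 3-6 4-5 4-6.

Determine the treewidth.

A width-3 tree decomposition is:
Bags: B1 = {1, 3, 4, 5}  B2 = {2, 3, 4, 5}  B3 = {1, 3, 4, 6}
Tree: B1–B2, B1–B3
Each bag holds 4 vertices, so the decomposition has width 3, which upper-bounds the treewidth. On the other hand G contains the 4-clique {1, 3, 4, 5}. A clique must lie in a single bag of any decomposition, so no decomposition can have width below 3. The upper and lower bounds meet at 3, so that is the treewidth.

3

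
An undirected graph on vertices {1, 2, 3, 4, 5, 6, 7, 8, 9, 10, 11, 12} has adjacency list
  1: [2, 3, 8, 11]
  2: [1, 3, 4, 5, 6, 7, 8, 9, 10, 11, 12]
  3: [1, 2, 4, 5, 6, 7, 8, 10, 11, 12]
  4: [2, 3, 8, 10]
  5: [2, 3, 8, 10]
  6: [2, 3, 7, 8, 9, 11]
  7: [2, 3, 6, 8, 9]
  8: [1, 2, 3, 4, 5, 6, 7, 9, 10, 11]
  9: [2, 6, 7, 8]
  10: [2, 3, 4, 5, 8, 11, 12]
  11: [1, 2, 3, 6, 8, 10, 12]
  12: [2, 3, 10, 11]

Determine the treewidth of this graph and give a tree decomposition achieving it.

Every bag has size at most 5, so the width is 5 − 1 = 4 and tw(G) ≤ 4. On the other hand G contains the 5-clique {2, 6, 7, 8, 9}. A clique must lie in a single bag of any decomposition, so no decomposition can have width below 4. Hence tw(G) = 4 exactly.

Treewidth 4.
One optimal decomposition is:
Bags: B1 = {2, 3, 10, 11, 12}  B2 = {2, 3, 8, 10, 11}  B3 = {2, 3, 4, 8, 10}  B4 = {2, 3, 5, 8, 10}  B5 = {1, 2, 3, 8, 11}  B6 = {2, 3, 6, 8, 11}  B7 = {2, 3, 6, 7, 8}  B8 = {2, 6, 7, 8, 9}
Tree: B1–B2, B2–B3, B2–B4, B2–B5, B5–B6, B6–B7, B7–B8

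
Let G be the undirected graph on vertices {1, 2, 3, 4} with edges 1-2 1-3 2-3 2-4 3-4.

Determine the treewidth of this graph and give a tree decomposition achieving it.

Every bag has size at most 3, so the width is 3 − 1 = 2 and tw(G) ≤ 2. Conversely, {1, 2, 3} is a clique of size 3, and the vertices of any clique must share a bag in every tree decomposition; so some bag has ≥ 3 vertices and tw(G) ≥ 2. The upper and lower bounds meet at 2, so that is the treewidth.

Treewidth 2.
Bags: B1 = {2, 3, 4}  B2 = {1, 2, 3}
Tree: B1–B2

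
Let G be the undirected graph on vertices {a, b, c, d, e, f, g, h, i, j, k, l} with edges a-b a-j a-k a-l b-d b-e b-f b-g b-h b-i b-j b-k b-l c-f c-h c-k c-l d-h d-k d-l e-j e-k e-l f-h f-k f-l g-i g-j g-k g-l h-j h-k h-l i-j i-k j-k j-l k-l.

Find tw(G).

A width-4 tree decomposition is:
Bags: B1 = {b, h, j, k, l}  B2 = {b, d, h, k, l}  B3 = {b, g, j, k, l}  B4 = {b, f, h, k, l}  B5 = {b, e, j, k, l}  B6 = {a, b, j, k, l}  B7 = {c, f, h, k, l}  B8 = {b, g, i, j, k}
Tree: B1–B2, B1–B3, B1–B4, B1–B5, B5–B6, B4–B7, B3–B8
Each bag holds 5 vertices, so the decomposition has width 4, which upper-bounds the treewidth. On the other hand G contains the 5-clique {c, f, h, k, l}. A clique must lie in a single bag of any decomposition, so no decomposition can have width below 4. Hence tw(G) = 4 exactly.

4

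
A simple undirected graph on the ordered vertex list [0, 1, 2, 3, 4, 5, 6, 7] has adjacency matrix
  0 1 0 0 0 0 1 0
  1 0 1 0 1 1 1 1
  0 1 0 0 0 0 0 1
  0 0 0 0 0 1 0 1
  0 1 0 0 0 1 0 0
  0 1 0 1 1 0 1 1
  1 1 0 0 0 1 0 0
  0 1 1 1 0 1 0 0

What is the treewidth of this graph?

A width-2 tree decomposition is:
Bags: B1 = {1, 5, 6}  B2 = {0, 1, 6}  B3 = {1, 4, 5}  B4 = {1, 5, 7}  B5 = {3, 5, 7}  B6 = {1, 2, 7}
Tree: B1–B2, B1–B3, B3–B4, B4–B5, B4–B6
Every bag has size at most 3, so the width is 3 − 1 = 2 and tw(G) ≤ 2. For the lower bound, the 3 vertices {0, 1, 6} are pairwise adjacent, and any tree decomposition puts a clique entirely inside one bag — forcing width ≥ 2. The upper and lower bounds meet at 2, so that is the treewidth.

2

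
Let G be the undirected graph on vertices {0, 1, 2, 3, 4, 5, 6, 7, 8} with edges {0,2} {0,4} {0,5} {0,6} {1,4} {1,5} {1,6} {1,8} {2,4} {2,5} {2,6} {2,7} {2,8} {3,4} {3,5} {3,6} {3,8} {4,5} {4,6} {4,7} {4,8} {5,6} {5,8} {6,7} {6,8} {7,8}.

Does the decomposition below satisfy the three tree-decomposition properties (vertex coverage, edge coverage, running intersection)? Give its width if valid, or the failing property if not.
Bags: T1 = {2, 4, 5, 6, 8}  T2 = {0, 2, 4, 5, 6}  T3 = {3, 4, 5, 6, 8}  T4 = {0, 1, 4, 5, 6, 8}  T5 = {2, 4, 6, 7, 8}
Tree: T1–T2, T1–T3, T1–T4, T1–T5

A tree decomposition must satisfy three properties: every vertex lies in some bag; for every edge, both endpoints lie together in some bag; and for every vertex, the bags containing it form a connected subtree. Here bags containing vertex 0 are not connected in the tree, so the decomposition is invalid.

No — bags containing vertex 0 are not connected in the tree.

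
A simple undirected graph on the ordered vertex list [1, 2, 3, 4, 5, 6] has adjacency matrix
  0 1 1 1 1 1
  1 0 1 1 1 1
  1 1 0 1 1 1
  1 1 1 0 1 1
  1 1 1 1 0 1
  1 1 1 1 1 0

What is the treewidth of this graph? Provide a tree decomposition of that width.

A single bag containing all 6 vertices is trivially a valid decomposition of width 5. For the lower bound, the 6 vertices {1, 2, 3, 4, 5, 6} are pairwise adjacent, and any tree decomposition puts a clique entirely inside one bag — forcing width ≥ 5. Therefore the treewidth is 5.

Treewidth 5.
One optimal decomposition is:
Bags: B1 = {1, 2, 3, 4, 5, 6}
Tree: (single bag)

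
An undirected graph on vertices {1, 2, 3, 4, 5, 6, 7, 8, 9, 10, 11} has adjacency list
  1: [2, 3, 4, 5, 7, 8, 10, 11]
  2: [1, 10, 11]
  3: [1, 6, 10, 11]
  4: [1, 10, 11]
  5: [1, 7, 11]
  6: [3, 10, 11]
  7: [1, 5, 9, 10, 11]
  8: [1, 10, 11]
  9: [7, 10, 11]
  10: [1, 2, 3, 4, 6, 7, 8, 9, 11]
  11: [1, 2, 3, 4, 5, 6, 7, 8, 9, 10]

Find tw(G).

3

A width-3 tree decomposition is:
Bags: B1 = {1, 3, 10, 11}  B2 = {1, 8, 10, 11}  B3 = {1, 7, 10, 11}  B4 = {1, 2, 10, 11}  B5 = {1, 5, 7, 11}  B6 = {7, 9, 10, 11}  B7 = {3, 6, 10, 11}  B8 = {1, 4, 10, 11}
Tree: B1–B2, B1–B3, B1–B4, B3–B5, B3–B6, B1–B7, B1–B8
The largest bag has 4 vertices, giving width 3; this decomposition certifies tw(G) ≤ 3. On the other hand G contains the 4-clique {1, 2, 10, 11}. A clique must lie in a single bag of any decomposition, so no decomposition can have width below 3. The upper and lower bounds meet at 3, so that is the treewidth.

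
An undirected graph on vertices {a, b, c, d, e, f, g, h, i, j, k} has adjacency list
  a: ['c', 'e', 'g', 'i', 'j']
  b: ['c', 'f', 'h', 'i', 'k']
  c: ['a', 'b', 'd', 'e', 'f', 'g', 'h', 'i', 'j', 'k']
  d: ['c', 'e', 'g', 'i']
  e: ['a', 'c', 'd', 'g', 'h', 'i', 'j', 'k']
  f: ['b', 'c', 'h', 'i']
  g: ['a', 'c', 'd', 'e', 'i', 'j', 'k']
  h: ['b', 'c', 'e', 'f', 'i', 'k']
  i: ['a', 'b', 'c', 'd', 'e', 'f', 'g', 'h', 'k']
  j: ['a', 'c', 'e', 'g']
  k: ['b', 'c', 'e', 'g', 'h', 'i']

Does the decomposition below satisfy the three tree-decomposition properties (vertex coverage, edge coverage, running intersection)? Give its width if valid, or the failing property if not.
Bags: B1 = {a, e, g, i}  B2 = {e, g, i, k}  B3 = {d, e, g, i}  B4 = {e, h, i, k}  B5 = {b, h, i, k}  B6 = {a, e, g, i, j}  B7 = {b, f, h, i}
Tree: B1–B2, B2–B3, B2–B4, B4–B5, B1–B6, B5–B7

No — vertex c appears in no bag.

A tree decomposition must satisfy three properties: every vertex lies in some bag; for every edge, both endpoints lie together in some bag; and for every vertex, the bags containing it form a connected subtree. Here vertex c appears in no bag, so the decomposition is invalid.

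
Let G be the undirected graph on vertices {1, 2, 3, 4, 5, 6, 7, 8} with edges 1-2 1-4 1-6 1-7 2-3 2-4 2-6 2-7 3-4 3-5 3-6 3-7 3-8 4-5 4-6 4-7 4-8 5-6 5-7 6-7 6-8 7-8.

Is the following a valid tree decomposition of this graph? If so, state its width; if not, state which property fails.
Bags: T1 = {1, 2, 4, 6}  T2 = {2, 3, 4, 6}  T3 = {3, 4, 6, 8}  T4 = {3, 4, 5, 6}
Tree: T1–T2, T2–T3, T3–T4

A tree decomposition must satisfy three properties: every vertex lies in some bag; for every edge, both endpoints lie together in some bag; and for every vertex, the bags containing it form a connected subtree. Here vertex 7 appears in no bag, so the decomposition is invalid.

No — vertex 7 appears in no bag.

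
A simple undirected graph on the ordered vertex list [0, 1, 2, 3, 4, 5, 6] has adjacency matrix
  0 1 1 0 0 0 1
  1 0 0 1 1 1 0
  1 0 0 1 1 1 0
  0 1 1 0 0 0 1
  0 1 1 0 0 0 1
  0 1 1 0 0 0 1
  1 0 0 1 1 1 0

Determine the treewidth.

3

A width-3 tree decomposition is:
Bags: B1 = {1, 2, 5, 6}  B2 = {1, 2, 4, 6}  B3 = {1, 2, 3, 6}  B4 = {0, 1, 2, 6}
Tree: B1–B2, B2–B3, B3–B4
Every bag has size at most 4, so the width is 4 − 1 = 3 and tw(G) ≤ 3. For the lower bound: the 4 vertex sets {1,5}, {4,6}, {2}, {3} are disjoint, each induces a connected subgraph, and every pair is joined by at least one edge of G. Contracting each set to a single vertex therefore yields K_{4} as a minor, and since treewidth is minor-monotone, tw(G) ≥ tw(K_{4}) = 3. The upper and lower bounds meet at 3, so that is the treewidth.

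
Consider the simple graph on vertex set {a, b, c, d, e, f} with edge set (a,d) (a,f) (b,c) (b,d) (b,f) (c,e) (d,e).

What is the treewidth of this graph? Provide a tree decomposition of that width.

Every bag has size at most 3, so the width is 3 − 1 = 2 and tw(G) ≤ 2. Since e–c–b–d–e is a cycle in G, G is not acyclic. Forests are exactly the graphs of treewidth ≤ 1, so tw(G) ≥ 2. Combining the bounds, tw(G) = 2.

Treewidth 2.
One optimal decomposition is:
Bags: B1 = {c, d, e}  B2 = {b, c, d}  B3 = {a, b, d}  B4 = {a, b, f}
Tree: B1–B2, B2–B3, B3–B4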